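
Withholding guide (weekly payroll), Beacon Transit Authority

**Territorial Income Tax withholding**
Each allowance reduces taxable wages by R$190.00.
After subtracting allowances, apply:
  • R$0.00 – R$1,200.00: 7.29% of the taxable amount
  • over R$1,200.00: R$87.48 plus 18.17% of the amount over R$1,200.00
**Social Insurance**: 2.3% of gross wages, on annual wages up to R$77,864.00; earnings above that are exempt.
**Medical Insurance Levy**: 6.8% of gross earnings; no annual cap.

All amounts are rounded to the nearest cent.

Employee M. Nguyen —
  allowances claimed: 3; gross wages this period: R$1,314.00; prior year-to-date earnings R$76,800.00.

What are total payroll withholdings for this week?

Territorial Income Tax: taxable = R$1,314.00 − 3×R$190.00 = R$744.00
  7.29% × R$744.00 = R$54.24
Social Insurance: cap R$77,864.00 − YTD R$76,800.00 = R$1,064.00 subject; 2.3% × R$1,064.00 = R$24.47
Medical Insurance Levy: 6.8% × R$1,314.00 = R$89.35
Total: R$54.24 + R$24.47 + R$89.35 = R$168.06

R$168.06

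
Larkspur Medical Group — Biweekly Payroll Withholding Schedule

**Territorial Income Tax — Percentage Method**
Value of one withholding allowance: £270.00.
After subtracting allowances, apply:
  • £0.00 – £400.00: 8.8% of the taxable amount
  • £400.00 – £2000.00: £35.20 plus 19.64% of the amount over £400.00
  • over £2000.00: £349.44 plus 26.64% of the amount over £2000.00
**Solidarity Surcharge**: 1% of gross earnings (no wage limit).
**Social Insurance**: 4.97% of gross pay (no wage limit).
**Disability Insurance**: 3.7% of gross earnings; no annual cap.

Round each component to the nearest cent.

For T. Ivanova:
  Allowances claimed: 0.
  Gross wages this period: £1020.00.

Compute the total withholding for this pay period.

Territorial Income Tax: taxable = £1020.00
  £35.20 + 19.64% × (£1020.00 − £400.00) = £35.20 + 19.64% × £620.00 = £156.97
Solidarity Surcharge: 1% × £1020.00 = £10.20
Social Insurance: 4.97% × £1020.00 = £50.69
Disability Insurance: 3.7% × £1020.00 = £37.74
Total: £156.97 + £10.20 + £50.69 + £37.74 = £255.60

£255.60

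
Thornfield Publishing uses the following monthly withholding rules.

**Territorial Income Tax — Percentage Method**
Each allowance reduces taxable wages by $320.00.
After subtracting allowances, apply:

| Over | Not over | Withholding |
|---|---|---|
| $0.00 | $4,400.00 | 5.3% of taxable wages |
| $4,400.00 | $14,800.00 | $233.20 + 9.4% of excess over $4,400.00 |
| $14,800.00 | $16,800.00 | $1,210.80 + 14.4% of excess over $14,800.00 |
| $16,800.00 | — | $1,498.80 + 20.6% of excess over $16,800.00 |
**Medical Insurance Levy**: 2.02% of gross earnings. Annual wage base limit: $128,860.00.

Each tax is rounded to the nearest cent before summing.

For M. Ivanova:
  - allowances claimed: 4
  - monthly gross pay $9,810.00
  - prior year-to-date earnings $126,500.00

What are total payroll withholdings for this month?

$669.09

Territorial Income Tax: taxable = $9,810.00 − 4×$320.00 = $8,530.00
  $233.20 + 9.4% × ($8,530.00 − $4,400.00) = $233.20 + 9.4% × $4,130.00 = $621.42
Medical Insurance Levy: cap $128,860.00 − YTD $126,500.00 = $2,360.00 subject; 2.02% × $2,360.00 = $47.67
Total: $621.42 + $47.67 = $669.09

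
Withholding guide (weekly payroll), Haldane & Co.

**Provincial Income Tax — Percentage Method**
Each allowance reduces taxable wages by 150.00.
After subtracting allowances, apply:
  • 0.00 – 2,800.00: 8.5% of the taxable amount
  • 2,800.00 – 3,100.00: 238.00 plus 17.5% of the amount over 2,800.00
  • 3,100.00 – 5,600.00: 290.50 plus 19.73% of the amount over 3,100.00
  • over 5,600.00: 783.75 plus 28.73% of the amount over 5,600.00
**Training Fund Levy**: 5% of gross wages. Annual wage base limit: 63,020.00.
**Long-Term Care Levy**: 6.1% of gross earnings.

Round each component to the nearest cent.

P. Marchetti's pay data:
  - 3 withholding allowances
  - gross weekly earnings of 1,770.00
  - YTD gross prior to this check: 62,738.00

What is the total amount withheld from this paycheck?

234.27

Provincial Income Tax: taxable = 1,770.00 − 3×150.00 = 1,320.00
  8.5% × 1,320.00 = 112.20
Training Fund Levy: cap 63,020.00 − YTD 62,738.00 = 282.00 subject; 5% × 282.00 = 14.10
Long-Term Care Levy: 6.1% × 1,770.00 = 107.97
Total: 112.20 + 14.10 + 107.97 = 234.27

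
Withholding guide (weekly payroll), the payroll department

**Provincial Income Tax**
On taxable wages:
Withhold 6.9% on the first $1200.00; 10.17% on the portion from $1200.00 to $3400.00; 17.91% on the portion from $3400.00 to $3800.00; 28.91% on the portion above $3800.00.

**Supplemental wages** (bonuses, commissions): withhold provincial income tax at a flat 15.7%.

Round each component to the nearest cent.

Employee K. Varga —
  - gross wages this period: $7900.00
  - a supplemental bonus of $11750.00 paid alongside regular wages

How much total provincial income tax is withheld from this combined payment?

$3408.24

Provincial Income Tax: taxable = $7900.00
  $378.18 + 28.91% × ($7900.00 − $3800.00) = $378.18 + 28.91% × $4100.00 = $1563.49
Supplemental (15.7% flat on bonus): 15.7% × $11750.00 = $1844.75
Total provincial income tax: $1563.49 + $1844.75 = $3408.24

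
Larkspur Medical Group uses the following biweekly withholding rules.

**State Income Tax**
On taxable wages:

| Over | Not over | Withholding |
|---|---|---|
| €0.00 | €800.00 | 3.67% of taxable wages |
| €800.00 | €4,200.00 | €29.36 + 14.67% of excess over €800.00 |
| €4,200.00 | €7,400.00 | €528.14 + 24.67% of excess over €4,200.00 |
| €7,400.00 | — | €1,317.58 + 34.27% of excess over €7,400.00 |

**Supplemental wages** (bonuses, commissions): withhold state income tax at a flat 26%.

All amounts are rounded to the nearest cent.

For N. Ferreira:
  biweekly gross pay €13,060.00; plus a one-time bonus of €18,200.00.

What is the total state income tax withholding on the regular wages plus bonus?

€7,989.26

State Income Tax: taxable = €13,060.00
  €1,317.58 + 34.27% × (€13,060.00 − €7,400.00) = €1,317.58 + 34.27% × €5,660.00 = €3,257.26
Supplemental (26% flat on bonus): 26% × €18,200.00 = €4,732.00
Total state income tax: €3,257.26 + €4,732.00 = €7,989.26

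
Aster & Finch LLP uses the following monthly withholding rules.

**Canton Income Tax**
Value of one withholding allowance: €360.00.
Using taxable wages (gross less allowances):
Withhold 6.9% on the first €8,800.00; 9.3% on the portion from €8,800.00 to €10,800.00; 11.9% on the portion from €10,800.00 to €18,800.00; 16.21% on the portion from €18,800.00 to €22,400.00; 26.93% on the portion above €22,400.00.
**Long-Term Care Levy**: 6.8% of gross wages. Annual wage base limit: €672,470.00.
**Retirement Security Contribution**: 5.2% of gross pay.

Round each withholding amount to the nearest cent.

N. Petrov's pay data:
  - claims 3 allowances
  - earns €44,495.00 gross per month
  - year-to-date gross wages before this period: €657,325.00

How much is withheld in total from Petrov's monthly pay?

€11,331.70

Canton Income Tax: taxable = €44,495.00 − 3×€360.00 = €43,415.00
  €2,328.76 + 26.93% × (€43,415.00 − €22,400.00) = €2,328.76 + 26.93% × €21,015.00 = €7,988.10
Long-Term Care Levy: cap €672,470.00 − YTD €657,325.00 = €15,145.00 subject; 6.8% × €15,145.00 = €1,029.86
Retirement Security Contribution: 5.2% × €44,495.00 = €2,313.74
Total: €7,988.10 + €1,029.86 + €2,313.74 = €11,331.70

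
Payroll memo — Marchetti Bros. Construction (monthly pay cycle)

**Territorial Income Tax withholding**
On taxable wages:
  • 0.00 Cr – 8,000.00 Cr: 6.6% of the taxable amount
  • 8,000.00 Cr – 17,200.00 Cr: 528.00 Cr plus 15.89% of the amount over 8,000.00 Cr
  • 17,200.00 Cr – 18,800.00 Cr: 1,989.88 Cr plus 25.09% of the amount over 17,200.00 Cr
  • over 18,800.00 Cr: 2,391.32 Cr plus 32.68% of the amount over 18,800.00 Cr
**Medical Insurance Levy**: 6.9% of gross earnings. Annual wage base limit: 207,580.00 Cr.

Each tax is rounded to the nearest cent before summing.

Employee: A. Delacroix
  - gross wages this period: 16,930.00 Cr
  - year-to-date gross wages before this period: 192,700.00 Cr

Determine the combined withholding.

2,973.70 Cr

Territorial Income Tax: taxable = 16,930.00 Cr
  528.00 Cr + 15.89% × (16,930.00 Cr − 8,000.00 Cr) = 528.00 Cr + 15.89% × 8,930.00 Cr = 1,946.98 Cr
Medical Insurance Levy: cap 207,580.00 Cr − YTD 192,700.00 Cr = 14,880.00 Cr subject; 6.9% × 14,880.00 Cr = 1,026.72 Cr
Total: 1,946.98 Cr + 1,026.72 Cr = 2,973.70 Cr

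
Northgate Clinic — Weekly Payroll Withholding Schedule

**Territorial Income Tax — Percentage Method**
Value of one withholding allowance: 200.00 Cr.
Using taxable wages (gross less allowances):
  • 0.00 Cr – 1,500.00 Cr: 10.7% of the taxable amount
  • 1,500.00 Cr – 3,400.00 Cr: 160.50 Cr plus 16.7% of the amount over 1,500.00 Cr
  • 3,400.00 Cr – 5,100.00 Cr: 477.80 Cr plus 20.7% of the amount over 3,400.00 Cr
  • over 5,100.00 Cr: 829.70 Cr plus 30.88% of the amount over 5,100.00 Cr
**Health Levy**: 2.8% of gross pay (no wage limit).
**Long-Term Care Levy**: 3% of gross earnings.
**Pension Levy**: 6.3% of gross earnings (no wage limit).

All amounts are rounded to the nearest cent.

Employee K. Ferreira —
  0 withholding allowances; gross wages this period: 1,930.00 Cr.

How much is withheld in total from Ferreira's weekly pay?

465.84 Cr

Territorial Income Tax: taxable = 1,930.00 Cr
  160.50 Cr + 16.7% × (1,930.00 Cr − 1,500.00 Cr) = 160.50 Cr + 16.7% × 430.00 Cr = 232.31 Cr
Health Levy: 2.8% × 1,930.00 Cr = 54.04 Cr
Long-Term Care Levy: 3% × 1,930.00 Cr = 57.90 Cr
Pension Levy: 6.3% × 1,930.00 Cr = 121.59 Cr
Total: 232.31 Cr + 54.04 Cr + 57.90 Cr + 121.59 Cr = 465.84 Cr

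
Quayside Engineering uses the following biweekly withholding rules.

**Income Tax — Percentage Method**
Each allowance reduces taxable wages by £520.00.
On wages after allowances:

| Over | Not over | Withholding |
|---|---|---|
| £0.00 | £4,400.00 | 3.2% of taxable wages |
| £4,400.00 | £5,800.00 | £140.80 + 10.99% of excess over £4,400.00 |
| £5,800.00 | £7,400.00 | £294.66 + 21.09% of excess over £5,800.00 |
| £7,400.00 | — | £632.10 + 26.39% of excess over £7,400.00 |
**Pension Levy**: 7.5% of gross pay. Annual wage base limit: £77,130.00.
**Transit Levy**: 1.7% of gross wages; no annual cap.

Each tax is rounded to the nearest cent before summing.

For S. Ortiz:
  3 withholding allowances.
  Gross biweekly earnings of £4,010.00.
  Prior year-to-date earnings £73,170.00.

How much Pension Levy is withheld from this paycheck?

Pension Levy: cap £77,130.00 − YTD £73,170.00 = £3,960.00 subject; 7.5% × £3,960.00 = £297.00

£297.00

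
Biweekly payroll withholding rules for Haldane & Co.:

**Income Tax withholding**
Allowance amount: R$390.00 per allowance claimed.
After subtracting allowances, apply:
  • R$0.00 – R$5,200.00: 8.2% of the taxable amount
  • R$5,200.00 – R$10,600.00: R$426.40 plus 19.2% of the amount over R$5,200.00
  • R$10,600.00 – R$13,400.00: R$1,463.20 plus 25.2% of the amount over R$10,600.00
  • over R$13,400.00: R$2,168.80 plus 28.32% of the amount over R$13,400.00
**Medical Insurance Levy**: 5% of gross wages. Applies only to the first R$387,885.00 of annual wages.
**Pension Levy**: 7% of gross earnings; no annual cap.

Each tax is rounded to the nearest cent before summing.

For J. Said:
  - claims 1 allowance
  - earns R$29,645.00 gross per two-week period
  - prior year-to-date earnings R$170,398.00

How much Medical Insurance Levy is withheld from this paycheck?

R$1,482.25

Medical Insurance Levy: 5% × R$29,645.00 = R$1,482.25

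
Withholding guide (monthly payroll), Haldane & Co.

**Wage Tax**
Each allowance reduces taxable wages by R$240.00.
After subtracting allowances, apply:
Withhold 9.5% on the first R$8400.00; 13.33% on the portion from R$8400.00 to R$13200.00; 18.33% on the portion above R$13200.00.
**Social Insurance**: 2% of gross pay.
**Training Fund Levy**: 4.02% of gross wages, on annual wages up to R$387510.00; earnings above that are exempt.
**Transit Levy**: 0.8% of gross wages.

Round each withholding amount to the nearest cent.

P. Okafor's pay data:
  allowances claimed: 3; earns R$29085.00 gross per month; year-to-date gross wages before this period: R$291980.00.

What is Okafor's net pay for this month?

Wage Tax: taxable = R$29085.00 − 3×R$240.00 = R$28365.00
  R$1437.84 + 18.33% × (R$28365.00 − R$13200.00) = R$1437.84 + 18.33% × R$15165.00 = R$4217.58
Social Insurance: 2% × R$29085.00 = R$581.70
Training Fund Levy: 4.02% × R$29085.00 = R$1169.22
Transit Levy: 0.8% × R$29085.00 = R$232.68
Total withheld: R$4217.58 + R$581.70 + R$1169.22 + R$232.68 = R$6201.18
Net pay: R$29085.00 − R$6201.18 = R$22883.82

R$22883.82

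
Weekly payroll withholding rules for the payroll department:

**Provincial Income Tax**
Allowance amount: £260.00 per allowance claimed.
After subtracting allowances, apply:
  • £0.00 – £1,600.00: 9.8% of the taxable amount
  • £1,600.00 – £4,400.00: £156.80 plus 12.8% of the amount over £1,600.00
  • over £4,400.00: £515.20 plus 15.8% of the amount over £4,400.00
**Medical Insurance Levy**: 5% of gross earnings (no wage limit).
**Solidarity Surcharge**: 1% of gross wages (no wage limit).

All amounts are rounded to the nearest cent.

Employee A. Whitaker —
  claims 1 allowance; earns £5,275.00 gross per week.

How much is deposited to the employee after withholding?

Provincial Income Tax: taxable = £5,275.00 − 1×£260.00 = £5,015.00
  £515.20 + 15.8% × (£5,015.00 − £4,400.00) = £515.20 + 15.8% × £615.00 = £612.37
Medical Insurance Levy: 5% × £5,275.00 = £263.75
Solidarity Surcharge: 1% × £5,275.00 = £52.75
Total withheld: £612.37 + £263.75 + £52.75 = £928.87
Net pay: £5,275.00 − £928.87 = £4,346.13

£4,346.13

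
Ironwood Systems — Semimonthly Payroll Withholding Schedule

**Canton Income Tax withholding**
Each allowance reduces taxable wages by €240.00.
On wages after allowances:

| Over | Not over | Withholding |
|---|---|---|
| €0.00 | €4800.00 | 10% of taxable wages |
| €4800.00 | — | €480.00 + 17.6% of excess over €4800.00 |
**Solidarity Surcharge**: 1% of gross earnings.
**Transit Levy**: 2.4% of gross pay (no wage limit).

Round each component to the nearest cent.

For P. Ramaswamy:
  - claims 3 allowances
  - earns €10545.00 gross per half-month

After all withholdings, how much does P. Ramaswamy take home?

Canton Income Tax: taxable = €10545.00 − 3×€240.00 = €9825.00
  €480.00 + 17.6% × (€9825.00 − €4800.00) = €480.00 + 17.6% × €5025.00 = €1364.40
Solidarity Surcharge: 1% × €10545.00 = €105.45
Transit Levy: 2.4% × €10545.00 = €253.08
Total withheld: €1364.40 + €105.45 + €253.08 = €1722.93
Net pay: €10545.00 − €1722.93 = €8822.07

€8822.07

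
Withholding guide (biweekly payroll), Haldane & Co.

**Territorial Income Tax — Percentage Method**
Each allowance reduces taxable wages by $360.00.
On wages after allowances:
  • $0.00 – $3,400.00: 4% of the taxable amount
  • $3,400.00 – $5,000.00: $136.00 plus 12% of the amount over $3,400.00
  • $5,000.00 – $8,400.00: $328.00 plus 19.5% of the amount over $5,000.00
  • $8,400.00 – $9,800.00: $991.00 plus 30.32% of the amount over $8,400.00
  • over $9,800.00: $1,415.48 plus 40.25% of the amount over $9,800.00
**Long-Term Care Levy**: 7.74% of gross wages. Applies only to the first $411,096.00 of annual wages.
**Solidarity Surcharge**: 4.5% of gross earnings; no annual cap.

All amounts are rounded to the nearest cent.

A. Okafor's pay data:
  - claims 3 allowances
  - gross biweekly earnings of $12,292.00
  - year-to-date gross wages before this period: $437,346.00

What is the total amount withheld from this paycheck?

Territorial Income Tax: taxable = $12,292.00 − 3×$360.00 = $11,212.00
  $1,415.48 + 40.25% × ($11,212.00 − $9,800.00) = $1,415.48 + 40.25% × $1,412.00 = $1,983.81
Long-Term Care Levy: YTD $437,346.00 ≥ cap $411,096.00 → $0.00
Solidarity Surcharge: 4.5% × $12,292.00 = $553.14
Total: $1,983.81 + $0.00 + $553.14 = $2,536.95

$2,536.95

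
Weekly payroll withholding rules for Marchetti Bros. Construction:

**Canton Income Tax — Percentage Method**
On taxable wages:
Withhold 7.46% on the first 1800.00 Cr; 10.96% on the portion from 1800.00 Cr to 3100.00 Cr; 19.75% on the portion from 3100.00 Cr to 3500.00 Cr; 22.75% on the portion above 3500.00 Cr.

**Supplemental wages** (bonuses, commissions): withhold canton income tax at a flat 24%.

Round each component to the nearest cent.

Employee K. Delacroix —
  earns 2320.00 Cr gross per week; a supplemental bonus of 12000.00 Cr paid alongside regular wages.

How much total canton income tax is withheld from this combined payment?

Canton Income Tax: taxable = 2320.00 Cr
  134.28 Cr + 10.96% × (2320.00 Cr − 1800.00 Cr) = 134.28 Cr + 10.96% × 520.00 Cr = 191.27 Cr
Supplemental (24% flat on bonus): 24% × 12000.00 Cr = 2880.00 Cr
Total canton income tax: 191.27 Cr + 2880.00 Cr = 3071.27 Cr

3071.27 Cr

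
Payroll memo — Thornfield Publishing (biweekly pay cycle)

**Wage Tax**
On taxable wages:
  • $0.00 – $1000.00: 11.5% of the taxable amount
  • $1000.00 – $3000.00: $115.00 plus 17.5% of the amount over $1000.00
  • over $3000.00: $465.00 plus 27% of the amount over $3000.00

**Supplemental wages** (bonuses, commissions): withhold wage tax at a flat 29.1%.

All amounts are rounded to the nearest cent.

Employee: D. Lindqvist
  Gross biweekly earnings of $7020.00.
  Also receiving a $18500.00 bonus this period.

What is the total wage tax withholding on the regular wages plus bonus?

$6933.90

Wage Tax: taxable = $7020.00
  $465.00 + 27% × ($7020.00 − $3000.00) = $465.00 + 27% × $4020.00 = $1550.40
Supplemental (29.1% flat on bonus): 29.1% × $18500.00 = $5383.50
Total wage tax: $1550.40 + $5383.50 = $6933.90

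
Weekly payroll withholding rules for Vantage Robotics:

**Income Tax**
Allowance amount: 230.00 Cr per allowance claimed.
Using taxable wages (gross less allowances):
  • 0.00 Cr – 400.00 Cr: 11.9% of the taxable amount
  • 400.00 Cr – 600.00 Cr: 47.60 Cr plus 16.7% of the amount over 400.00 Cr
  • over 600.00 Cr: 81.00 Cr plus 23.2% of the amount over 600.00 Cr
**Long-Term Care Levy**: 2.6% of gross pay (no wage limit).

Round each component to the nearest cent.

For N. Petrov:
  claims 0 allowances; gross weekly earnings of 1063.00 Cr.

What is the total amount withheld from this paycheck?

Income Tax: taxable = 1063.00 Cr
  81.00 Cr + 23.2% × (1063.00 Cr − 600.00 Cr) = 81.00 Cr + 23.2% × 463.00 Cr = 188.42 Cr
Long-Term Care Levy: 2.6% × 1063.00 Cr = 27.64 Cr
Total: 188.42 Cr + 27.64 Cr = 216.06 Cr

216.06 Cr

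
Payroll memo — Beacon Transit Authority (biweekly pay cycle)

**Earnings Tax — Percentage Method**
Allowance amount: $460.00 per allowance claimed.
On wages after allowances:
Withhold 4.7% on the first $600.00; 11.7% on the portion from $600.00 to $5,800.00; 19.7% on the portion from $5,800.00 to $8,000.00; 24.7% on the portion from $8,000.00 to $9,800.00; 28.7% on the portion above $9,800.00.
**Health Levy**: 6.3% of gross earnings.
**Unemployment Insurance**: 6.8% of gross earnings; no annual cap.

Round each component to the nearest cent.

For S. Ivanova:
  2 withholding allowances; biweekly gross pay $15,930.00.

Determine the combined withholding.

$5,096.70

Earnings Tax: taxable = $15,930.00 − 2×$460.00 = $15,010.00
  $1,514.60 + 28.7% × ($15,010.00 − $9,800.00) = $1,514.60 + 28.7% × $5,210.00 = $3,009.87
Health Levy: 6.3% × $15,930.00 = $1,003.59
Unemployment Insurance: 6.8% × $15,930.00 = $1,083.24
Total: $3,009.87 + $1,003.59 + $1,083.24 = $5,096.70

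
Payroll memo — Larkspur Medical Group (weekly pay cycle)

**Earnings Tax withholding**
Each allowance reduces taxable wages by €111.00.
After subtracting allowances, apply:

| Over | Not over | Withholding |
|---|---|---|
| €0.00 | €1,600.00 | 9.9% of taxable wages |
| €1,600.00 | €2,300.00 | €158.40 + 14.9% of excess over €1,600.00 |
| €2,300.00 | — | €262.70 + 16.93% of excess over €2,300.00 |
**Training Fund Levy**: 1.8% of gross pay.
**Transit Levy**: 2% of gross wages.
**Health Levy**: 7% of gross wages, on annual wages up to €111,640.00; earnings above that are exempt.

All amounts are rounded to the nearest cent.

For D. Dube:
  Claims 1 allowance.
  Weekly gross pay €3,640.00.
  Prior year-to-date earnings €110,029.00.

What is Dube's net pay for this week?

Earnings Tax: taxable = €3,640.00 − 1×€111.00 = €3,529.00
  €262.70 + 16.93% × (€3,529.00 − €2,300.00) = €262.70 + 16.93% × €1,229.00 = €470.77
Training Fund Levy: 1.8% × €3,640.00 = €65.52
Transit Levy: 2% × €3,640.00 = €72.80
Health Levy: cap €111,640.00 − YTD €110,029.00 = €1,611.00 subject; 7% × €1,611.00 = €112.77
Total withheld: €470.77 + €65.52 + €72.80 + €112.77 = €721.86
Net pay: €3,640.00 − €721.86 = €2,918.14

€2,918.14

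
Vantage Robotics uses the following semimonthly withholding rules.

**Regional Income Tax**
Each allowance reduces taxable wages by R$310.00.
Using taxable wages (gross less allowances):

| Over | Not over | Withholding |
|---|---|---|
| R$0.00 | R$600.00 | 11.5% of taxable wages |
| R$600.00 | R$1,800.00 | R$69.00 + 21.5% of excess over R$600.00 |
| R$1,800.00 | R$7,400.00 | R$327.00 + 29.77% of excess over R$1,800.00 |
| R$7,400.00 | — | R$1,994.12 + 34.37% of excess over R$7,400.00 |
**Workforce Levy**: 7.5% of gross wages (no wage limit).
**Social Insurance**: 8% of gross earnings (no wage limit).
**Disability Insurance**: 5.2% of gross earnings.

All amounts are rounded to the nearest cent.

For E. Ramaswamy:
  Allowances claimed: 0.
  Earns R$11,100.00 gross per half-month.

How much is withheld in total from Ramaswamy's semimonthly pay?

Regional Income Tax: taxable = R$11,100.00
  R$1,994.12 + 34.37% × (R$11,100.00 − R$7,400.00) = R$1,994.12 + 34.37% × R$3,700.00 = R$3,265.81
Workforce Levy: 7.5% × R$11,100.00 = R$832.50
Social Insurance: 8% × R$11,100.00 = R$888.00
Disability Insurance: 5.2% × R$11,100.00 = R$577.20
Total: R$3,265.81 + R$832.50 + R$888.00 + R$577.20 = R$5,563.51

R$5,563.51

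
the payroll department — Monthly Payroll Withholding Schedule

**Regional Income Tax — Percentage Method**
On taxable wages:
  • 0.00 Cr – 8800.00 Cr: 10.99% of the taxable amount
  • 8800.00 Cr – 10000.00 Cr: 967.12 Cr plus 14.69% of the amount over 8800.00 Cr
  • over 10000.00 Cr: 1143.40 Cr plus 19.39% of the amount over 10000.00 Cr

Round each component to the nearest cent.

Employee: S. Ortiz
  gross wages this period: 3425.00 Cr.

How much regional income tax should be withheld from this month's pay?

Regional Income Tax: taxable = 3425.00 Cr
  10.99% × 3425.00 Cr = 376.41 Cr

376.41 Cr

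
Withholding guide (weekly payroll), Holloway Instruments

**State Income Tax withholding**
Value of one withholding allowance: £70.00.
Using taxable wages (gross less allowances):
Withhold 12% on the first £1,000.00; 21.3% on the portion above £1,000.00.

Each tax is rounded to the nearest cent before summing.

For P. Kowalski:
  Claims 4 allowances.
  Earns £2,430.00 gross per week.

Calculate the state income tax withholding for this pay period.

£364.95

State Income Tax: taxable = £2,430.00 − 4×£70.00 = £2,150.00
  £120.00 + 21.3% × (£2,150.00 − £1,000.00) = £120.00 + 21.3% × £1,150.00 = £364.95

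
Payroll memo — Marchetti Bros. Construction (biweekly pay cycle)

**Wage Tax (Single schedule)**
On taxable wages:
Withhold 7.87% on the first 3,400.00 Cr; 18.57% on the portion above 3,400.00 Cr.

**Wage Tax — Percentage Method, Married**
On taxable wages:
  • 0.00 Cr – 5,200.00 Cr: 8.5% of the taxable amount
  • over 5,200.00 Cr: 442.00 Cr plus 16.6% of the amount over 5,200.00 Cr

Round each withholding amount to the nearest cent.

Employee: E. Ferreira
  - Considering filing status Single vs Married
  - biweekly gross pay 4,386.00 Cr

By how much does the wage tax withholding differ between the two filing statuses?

Wage Tax (Single): taxable = 4,386.00 Cr
  267.58 Cr + 18.57% × (4,386.00 Cr − 3,400.00 Cr) = 267.58 Cr + 18.57% × 986.00 Cr = 450.68 Cr
Wage Tax (Married): taxable = 4,386.00 Cr
  8.5% × 4,386.00 Cr = 372.81 Cr
Difference: |450.68 Cr − 372.81 Cr| = 77.87 Cr (higher under Single)

77.87 Cr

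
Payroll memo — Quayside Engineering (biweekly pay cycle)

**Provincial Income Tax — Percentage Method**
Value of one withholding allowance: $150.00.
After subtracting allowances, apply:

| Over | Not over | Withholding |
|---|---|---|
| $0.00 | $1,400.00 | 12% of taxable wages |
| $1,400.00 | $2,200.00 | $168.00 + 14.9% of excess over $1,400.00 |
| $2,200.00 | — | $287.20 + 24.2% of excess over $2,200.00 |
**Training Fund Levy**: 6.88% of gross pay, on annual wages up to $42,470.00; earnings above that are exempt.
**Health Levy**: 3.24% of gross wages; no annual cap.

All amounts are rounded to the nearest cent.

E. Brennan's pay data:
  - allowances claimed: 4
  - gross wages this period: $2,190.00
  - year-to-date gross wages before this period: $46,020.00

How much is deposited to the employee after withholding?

$1,922.73

Provincial Income Tax: taxable = $2,190.00 − 4×$150.00 = $1,590.00
  $168.00 + 14.9% × ($1,590.00 − $1,400.00) = $168.00 + 14.9% × $190.00 = $196.31
Training Fund Levy: YTD $46,020.00 ≥ cap $42,470.00 → $0.00
Health Levy: 3.24% × $2,190.00 = $70.96
Total withheld: $196.31 + $0.00 + $70.96 = $267.27
Net pay: $2,190.00 − $267.27 = $1,922.73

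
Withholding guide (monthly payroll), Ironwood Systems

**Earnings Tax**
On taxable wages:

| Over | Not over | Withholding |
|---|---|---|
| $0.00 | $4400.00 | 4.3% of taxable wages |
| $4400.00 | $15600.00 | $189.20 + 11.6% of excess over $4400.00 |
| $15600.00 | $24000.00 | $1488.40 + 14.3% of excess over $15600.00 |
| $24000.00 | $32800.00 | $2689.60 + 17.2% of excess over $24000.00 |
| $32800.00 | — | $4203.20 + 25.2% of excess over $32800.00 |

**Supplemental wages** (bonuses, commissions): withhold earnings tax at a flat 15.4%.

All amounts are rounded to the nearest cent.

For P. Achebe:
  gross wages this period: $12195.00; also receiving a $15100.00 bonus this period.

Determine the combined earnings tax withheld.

Earnings Tax: taxable = $12195.00
  $189.20 + 11.6% × ($12195.00 − $4400.00) = $189.20 + 11.6% × $7795.00 = $1093.42
Supplemental (15.4% flat on bonus): 15.4% × $15100.00 = $2325.40
Total earnings tax: $1093.42 + $2325.40 = $3418.82

$3418.82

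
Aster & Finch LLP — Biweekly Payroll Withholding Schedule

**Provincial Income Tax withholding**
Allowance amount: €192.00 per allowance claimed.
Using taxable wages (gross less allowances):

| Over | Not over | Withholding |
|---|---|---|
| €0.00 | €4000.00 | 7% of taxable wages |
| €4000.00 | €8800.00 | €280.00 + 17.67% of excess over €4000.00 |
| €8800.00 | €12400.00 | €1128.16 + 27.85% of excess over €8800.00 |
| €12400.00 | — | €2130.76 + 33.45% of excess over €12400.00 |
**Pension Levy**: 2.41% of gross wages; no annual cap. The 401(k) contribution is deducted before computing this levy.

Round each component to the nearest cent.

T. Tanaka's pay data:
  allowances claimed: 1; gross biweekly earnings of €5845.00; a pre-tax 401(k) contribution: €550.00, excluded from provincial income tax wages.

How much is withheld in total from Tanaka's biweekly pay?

Provincial Income Tax: taxable = €5845.00 − €550.00 − 1×€192.00 = €5103.00
  €280.00 + 17.67% × (€5103.00 − €4000.00) = €280.00 + 17.67% × €1103.00 = €474.90
Pension Levy: 2.41% × €5295.00 = €127.61
Total: €474.90 + €127.61 = €602.51

€602.51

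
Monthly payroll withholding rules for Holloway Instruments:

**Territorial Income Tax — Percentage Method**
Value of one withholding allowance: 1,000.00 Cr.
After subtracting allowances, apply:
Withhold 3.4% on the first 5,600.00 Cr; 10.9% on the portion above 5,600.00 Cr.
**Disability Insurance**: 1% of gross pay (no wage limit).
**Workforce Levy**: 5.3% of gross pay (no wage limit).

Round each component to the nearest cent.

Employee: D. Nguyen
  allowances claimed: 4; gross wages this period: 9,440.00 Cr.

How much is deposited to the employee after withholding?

8,660.32 Cr

Territorial Income Tax: taxable = 9,440.00 Cr − 4×1,000.00 Cr = 5,440.00 Cr
  3.4% × 5,440.00 Cr = 184.96 Cr
Disability Insurance: 1% × 9,440.00 Cr = 94.40 Cr
Workforce Levy: 5.3% × 9,440.00 Cr = 500.32 Cr
Total withheld: 184.96 Cr + 94.40 Cr + 500.32 Cr = 779.68 Cr
Net pay: 9,440.00 Cr − 779.68 Cr = 8,660.32 Cr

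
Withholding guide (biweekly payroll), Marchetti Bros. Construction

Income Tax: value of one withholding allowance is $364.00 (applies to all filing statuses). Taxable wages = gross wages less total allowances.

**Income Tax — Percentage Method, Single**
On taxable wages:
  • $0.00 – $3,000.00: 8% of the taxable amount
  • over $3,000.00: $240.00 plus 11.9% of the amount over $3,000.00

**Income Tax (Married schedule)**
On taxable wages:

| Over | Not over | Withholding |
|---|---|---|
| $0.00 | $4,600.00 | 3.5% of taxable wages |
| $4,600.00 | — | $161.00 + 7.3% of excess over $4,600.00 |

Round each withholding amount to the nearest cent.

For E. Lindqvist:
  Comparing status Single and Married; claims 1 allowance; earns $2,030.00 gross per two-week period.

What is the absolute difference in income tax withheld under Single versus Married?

Income Tax (Single): taxable = $2,030.00 − 1×$364.00 = $1,666.00
  8% × $1,666.00 = $133.28
Income Tax (Married): taxable = $2,030.00 − 1×$364.00 = $1,666.00
  3.5% × $1,666.00 = $58.31
Difference: |$133.28 − $58.31| = $74.97 (higher under Single)

$74.97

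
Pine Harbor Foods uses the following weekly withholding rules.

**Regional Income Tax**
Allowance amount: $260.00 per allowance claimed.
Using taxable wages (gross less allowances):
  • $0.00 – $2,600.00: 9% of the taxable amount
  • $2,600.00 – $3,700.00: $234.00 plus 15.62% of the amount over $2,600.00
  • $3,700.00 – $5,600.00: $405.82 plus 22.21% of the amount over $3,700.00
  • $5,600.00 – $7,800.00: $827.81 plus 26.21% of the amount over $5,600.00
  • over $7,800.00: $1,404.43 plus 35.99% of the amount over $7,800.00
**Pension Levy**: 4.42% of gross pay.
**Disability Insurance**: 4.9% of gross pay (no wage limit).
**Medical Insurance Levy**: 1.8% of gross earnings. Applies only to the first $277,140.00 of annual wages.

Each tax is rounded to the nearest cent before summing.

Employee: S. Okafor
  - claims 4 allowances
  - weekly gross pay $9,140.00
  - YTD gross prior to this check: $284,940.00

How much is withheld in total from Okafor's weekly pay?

Regional Income Tax: taxable = $9,140.00 − 4×$260.00 = $8,100.00
  $1,404.43 + 35.99% × ($8,100.00 − $7,800.00) = $1,404.43 + 35.99% × $300.00 = $1,512.40
Pension Levy: 4.42% × $9,140.00 = $403.99
Disability Insurance: 4.9% × $9,140.00 = $447.86
Medical Insurance Levy: YTD $284,940.00 ≥ cap $277,140.00 → $0.00
Total: $1,512.40 + $403.99 + $447.86 + $0.00 = $2,364.25

$2,364.25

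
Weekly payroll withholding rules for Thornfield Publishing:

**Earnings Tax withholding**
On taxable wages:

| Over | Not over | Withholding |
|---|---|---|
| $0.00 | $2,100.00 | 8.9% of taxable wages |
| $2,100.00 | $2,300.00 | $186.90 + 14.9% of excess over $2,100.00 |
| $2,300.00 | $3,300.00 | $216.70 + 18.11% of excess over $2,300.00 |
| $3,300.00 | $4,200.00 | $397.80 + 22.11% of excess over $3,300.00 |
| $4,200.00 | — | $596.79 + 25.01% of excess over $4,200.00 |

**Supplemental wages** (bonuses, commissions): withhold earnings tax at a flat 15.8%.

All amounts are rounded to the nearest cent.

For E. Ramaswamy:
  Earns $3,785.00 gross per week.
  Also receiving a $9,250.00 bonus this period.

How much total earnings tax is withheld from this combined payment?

$1,966.53

Earnings Tax: taxable = $3,785.00
  $397.80 + 22.11% × ($3,785.00 − $3,300.00) = $397.80 + 22.11% × $485.00 = $505.03
Supplemental (15.8% flat on bonus): 15.8% × $9,250.00 = $1,461.50
Total earnings tax: $505.03 + $1,461.50 = $1,966.53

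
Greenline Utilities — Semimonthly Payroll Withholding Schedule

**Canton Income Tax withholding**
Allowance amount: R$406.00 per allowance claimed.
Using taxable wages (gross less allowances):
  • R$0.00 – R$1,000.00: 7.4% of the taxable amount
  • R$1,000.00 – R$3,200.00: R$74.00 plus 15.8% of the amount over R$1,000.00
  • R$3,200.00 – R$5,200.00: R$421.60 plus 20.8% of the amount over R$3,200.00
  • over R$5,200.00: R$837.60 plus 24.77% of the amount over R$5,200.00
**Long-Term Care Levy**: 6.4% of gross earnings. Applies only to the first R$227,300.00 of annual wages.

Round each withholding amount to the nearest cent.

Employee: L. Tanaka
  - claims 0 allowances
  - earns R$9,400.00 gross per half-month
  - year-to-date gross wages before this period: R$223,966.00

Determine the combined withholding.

R$2,091.32

Canton Income Tax: taxable = R$9,400.00
  R$837.60 + 24.77% × (R$9,400.00 − R$5,200.00) = R$837.60 + 24.77% × R$4,200.00 = R$1,877.94
Long-Term Care Levy: cap R$227,300.00 − YTD R$223,966.00 = R$3,334.00 subject; 6.4% × R$3,334.00 = R$213.38
Total: R$1,877.94 + R$213.38 = R$2,091.32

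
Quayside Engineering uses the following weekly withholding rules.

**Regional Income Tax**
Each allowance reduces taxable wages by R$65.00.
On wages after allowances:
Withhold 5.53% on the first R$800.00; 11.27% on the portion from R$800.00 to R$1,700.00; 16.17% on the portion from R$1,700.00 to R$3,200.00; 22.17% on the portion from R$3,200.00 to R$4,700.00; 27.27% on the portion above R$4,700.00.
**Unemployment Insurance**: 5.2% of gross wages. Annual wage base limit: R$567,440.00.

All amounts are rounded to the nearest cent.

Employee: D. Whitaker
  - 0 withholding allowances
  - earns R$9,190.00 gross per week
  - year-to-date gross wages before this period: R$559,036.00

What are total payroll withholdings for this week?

R$2,382.20

Regional Income Tax: taxable = R$9,190.00
  R$720.77 + 27.27% × (R$9,190.00 − R$4,700.00) = R$720.77 + 27.27% × R$4,490.00 = R$1,945.19
Unemployment Insurance: cap R$567,440.00 − YTD R$559,036.00 = R$8,404.00 subject; 5.2% × R$8,404.00 = R$437.01
Total: R$1,945.19 + R$437.01 = R$2,382.20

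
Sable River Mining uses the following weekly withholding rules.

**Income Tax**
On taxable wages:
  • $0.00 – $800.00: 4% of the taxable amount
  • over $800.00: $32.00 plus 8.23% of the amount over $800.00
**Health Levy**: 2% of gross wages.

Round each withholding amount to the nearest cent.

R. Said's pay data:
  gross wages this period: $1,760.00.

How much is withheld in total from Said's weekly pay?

Income Tax: taxable = $1,760.00
  $32.00 + 8.23% × ($1,760.00 − $800.00) = $32.00 + 8.23% × $960.00 = $111.01
Health Levy: 2% × $1,760.00 = $35.20
Total: $111.01 + $35.20 = $146.21

$146.21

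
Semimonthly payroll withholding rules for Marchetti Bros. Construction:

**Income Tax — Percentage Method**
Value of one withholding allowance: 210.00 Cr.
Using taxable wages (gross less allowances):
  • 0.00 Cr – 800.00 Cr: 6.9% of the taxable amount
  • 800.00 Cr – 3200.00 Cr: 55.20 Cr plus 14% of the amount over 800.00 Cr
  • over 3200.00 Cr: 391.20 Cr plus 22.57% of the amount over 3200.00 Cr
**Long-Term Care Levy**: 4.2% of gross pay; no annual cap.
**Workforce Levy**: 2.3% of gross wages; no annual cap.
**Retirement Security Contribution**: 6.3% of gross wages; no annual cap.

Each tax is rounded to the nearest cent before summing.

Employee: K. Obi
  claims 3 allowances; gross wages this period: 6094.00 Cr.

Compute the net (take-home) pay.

4411.79 Cr

Income Tax: taxable = 6094.00 Cr − 3×210.00 Cr = 5464.00 Cr
  391.20 Cr + 22.57% × (5464.00 Cr − 3200.00 Cr) = 391.20 Cr + 22.57% × 2264.00 Cr = 902.18 Cr
Long-Term Care Levy: 4.2% × 6094.00 Cr = 255.95 Cr
Workforce Levy: 2.3% × 6094.00 Cr = 140.16 Cr
Retirement Security Contribution: 6.3% × 6094.00 Cr = 383.92 Cr
Total withheld: 902.18 Cr + 255.95 Cr + 140.16 Cr + 383.92 Cr = 1682.21 Cr
Net pay: 6094.00 Cr − 1682.21 Cr = 4411.79 Cr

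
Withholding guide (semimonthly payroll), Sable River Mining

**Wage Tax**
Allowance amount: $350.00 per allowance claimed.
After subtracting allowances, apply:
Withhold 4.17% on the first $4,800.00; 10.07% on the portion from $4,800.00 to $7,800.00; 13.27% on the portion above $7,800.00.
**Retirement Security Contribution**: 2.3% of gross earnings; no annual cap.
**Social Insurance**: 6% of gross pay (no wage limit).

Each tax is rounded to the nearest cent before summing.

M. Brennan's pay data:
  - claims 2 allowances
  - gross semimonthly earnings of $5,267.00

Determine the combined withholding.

$627.60

Wage Tax: taxable = $5,267.00 − 2×$350.00 = $4,567.00
  4.17% × $4,567.00 = $190.44
Retirement Security Contribution: 2.3% × $5,267.00 = $121.14
Social Insurance: 6% × $5,267.00 = $316.02
Total: $190.44 + $121.14 + $316.02 = $627.60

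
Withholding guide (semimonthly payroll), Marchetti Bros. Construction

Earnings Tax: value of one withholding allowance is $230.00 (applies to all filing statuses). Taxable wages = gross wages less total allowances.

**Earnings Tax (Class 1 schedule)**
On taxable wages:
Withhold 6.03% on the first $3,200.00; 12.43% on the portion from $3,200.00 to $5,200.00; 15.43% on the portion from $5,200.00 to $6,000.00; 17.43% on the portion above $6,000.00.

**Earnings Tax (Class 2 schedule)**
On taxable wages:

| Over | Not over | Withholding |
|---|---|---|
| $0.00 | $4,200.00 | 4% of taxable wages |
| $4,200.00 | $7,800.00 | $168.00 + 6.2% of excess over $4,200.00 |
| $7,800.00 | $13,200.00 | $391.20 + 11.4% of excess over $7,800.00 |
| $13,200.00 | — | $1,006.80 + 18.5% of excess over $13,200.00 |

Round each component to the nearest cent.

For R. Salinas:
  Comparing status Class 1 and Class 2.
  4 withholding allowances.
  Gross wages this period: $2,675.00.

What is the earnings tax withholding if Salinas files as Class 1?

Earnings Tax (Class 1): taxable = $2,675.00 − 4×$230.00 = $1,755.00
  6.03% × $1,755.00 = $105.83

$105.83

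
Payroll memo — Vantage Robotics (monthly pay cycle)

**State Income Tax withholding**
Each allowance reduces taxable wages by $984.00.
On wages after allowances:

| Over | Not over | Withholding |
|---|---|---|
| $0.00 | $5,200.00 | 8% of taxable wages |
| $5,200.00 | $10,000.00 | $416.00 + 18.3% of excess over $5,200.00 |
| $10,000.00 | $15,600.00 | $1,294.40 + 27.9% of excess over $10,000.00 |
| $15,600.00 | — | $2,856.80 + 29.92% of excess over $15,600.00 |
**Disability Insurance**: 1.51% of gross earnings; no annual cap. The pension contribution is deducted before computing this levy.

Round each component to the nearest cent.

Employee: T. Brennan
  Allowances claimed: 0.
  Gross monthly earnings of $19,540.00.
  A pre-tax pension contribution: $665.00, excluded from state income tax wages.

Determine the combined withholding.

$4,121.69

State Income Tax: taxable = $19,540.00 − $665.00 = $18,875.00
  $2,856.80 + 29.92% × ($18,875.00 − $15,600.00) = $2,856.80 + 29.92% × $3,275.00 = $3,836.68
Disability Insurance: 1.51% × $18,875.00 = $285.01
Total: $3,836.68 + $285.01 = $4,121.69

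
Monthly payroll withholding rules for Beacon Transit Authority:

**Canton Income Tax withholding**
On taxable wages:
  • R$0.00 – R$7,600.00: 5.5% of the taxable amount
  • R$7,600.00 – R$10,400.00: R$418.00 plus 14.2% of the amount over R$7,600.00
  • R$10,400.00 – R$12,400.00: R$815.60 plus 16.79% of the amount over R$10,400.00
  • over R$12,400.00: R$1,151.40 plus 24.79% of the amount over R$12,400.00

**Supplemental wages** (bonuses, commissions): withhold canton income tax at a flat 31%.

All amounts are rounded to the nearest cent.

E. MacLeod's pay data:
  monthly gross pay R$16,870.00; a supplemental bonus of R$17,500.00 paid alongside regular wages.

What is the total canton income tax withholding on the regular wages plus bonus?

R$7,684.51

Canton Income Tax: taxable = R$16,870.00
  R$1,151.40 + 24.79% × (R$16,870.00 − R$12,400.00) = R$1,151.40 + 24.79% × R$4,470.00 = R$2,259.51
Supplemental (31% flat on bonus): 31% × R$17,500.00 = R$5,425.00
Total canton income tax: R$2,259.51 + R$5,425.00 = R$7,684.51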